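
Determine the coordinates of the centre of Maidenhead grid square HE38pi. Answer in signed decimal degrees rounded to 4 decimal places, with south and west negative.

-41.6458, -32.7083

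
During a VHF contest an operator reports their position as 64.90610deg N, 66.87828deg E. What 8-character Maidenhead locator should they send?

MP34kv57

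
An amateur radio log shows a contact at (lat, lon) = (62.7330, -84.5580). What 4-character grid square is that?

EP72

Offset from 180°W / 90°S: lon 95.44°, lat 152.73°.
Field: lon ⌊95.44/20⌋ = 4 → E; lat ⌊152.73/10⌋ = 15 → P.
Square: lon ⌊15.44/2⌋ = 7; lat ⌊2.73/1⌋ = 2.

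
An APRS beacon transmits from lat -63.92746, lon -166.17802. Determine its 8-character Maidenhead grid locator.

Shift to the Maidenhead origin (180°W, 90°S): lon 13.82198, lat 26.07254.
Field: 13.82198/20 → 0 → A, 26.07254/10 → 2 → C; chars AC.
Square: 13.82198/2 → 6, 6.07254/1 → 6; chars 66.
Subsquare: 1.82198/0.0833333 → 21 → v, 0.07254/0.0416667 → 1 → b; chars vb.
Extended square: 0.07198/0.00833333 → 8, 0.03087/0.00416667 → 7; chars 87.

AC66vb87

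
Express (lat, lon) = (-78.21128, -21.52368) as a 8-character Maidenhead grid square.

Add 180° to longitude and 90° to latitude: 158.47632, 11.78872.
Field: 158.47632/20 → 7 → H, 11.78872/10 → 1 → B; chars HB.
Square: 18.47632/2 → 9, 1.78872/1 → 1; chars 91.
Subsquare: 0.47632/0.0833333 → 5 → f, 0.78872/0.0416667 → 18 → s; chars fs.
Extended square: 0.05965/0.00833333 → 7, 0.03872/0.00416667 → 9; chars 79.

HB91fs79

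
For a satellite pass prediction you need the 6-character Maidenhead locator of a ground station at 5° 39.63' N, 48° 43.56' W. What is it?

GJ55pp

Add 180° to longitude and 90° to latitude: 131.2740, 95.6605.
Field: lon ⌊131.2740/20⌋ = 6 → G; lat ⌊95.6605/10⌋ = 9 → J.
Square: lon ⌊11.2740/2⌋ = 5; lat ⌊5.6605/1⌋ = 5.
Subsquare: lon ⌊1.2740/0.0833333⌋ = 15 → p; lat ⌊0.6605/0.0416667⌋ = 15 → p.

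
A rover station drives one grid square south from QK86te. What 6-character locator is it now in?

Latitude subsquare e = 4; −1 → 3 = d.
The longitude characters are unchanged.

QK86td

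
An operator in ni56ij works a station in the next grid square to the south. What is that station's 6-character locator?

Latitude subsquare j = 9; −1 → 8 = i.
The longitude characters are unchanged.

NI56ii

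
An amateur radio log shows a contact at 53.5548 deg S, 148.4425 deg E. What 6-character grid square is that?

Shift to the Maidenhead origin (180°W, 90°S): lon 328.4425, lat 36.4452.
Field (20°×10°, letters A–R): 328.4425/20 → 16 → Q, 36.4452/10 → 3 → D; chars QD.
Square (2°×1°, digits 0–9): 8.4425/2 → 4, 6.4452/1 → 6; chars 46.
Subsquare (5′×2.5′, letters a–x): 0.4425/0.0833333 → 5 → f, 0.4452/0.0416667 → 10 → k; chars fk.

QD46fk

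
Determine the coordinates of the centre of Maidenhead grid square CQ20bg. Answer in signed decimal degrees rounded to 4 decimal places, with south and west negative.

Field C=2, Q=16: +2·20° lon, +16·10° lat → SW at lon -140°, lat 70°.
Square 2, 0: +2·2° lon, +0·1° lat → SW at lon -136°, lat 70°.
Subsquare b=1, g=6: +1·0.0833333° lon, +6·0.0416667° lat → SW at lon -135.917°, lat 70.25°.
Cell spans 0.0833333° lon × 0.0416667° lat. Centre is SW corner plus half of each.
latitude 70.2708, longitude -135.8750.

70.2708, -135.8750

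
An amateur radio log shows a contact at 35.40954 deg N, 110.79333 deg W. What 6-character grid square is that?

DM45oj

Add 180° to longitude and 90° to latitude: 69.2067, 125.4095.
Field: lon ⌊69.2067/20⌋ = 3 → D; lat ⌊125.4095/10⌋ = 12 → M.
Square: lon ⌊9.2067/2⌋ = 4; lat ⌊5.4095/1⌋ = 5.
Subsquare: lon ⌊1.2067/0.0833333⌋ = 14 → o; lat ⌊0.4095/0.0416667⌋ = 9 → j.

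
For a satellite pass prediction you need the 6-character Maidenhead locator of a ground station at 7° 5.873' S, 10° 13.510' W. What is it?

II42vv

Shift to the Maidenhead origin (180°W, 90°S): lon 169.7748, lat 82.9021.
Field: 169.7748/20 → 8 → I, 82.9021/10 → 8 → I; chars II.
Square: 9.7748/2 → 4, 2.9021/1 → 2; chars 42.
Subsquare: 1.7748/0.0833333 → 21 → v, 0.9021/0.0416667 → 21 → v; chars vv.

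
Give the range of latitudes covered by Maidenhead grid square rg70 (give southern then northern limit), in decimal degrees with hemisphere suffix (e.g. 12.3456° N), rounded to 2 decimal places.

30.00° S, 29.00° S

Field R=17, G=6: +17·20° lon, +6·10° lat → SW at lon 160°, lat -30°.
Square 7, 0: +7·2° lon, +0·1° lat → SW at lon 174°, lat -30°.
Cell spans 2° lon × 1° lat.
south 30.00° S, north 29.00° S.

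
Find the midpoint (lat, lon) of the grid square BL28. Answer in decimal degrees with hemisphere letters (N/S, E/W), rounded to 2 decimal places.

Field B=1, L=11: +1·20° lon, +11·10° lat → SW at lon -160°, lat 20°.
Square 2, 8: +2·2° lon, +8·1° lat → SW at lon -156°, lat 28°.
Cell spans 2° lon × 1° lat. Centre is SW corner plus half of each.
latitude 28.50° N, longitude 155.00° W.

28.50° N, 155.00° W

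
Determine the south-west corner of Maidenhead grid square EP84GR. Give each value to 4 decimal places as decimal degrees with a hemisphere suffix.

Field E=4, P=15: +4·20° lon, +15·10° lat → SW at lon -100°, lat 60°.
Square 8, 4: +8·2° lon, +4·1° lat → SW at lon -84°, lat 64°.
Subsquare g=6, r=17: +6·0.0833333° lon, +17·0.0416667° lat → SW at lon -83.5°, lat 64.7083°.
latitude 64.7083° N, longitude 83.5000° W.

64.7083° N, 83.5000° W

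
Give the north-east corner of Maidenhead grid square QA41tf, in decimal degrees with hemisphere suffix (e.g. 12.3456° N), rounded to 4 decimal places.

88.7500° S, 149.6667° E

Field Q=16, A=0: +16·20° lon, +0·10° lat → SW at lon 140°, lat -90°.
Square 4, 1: +4·2° lon, +1·1° lat → SW at lon 148°, lat -89°.
Subsquare t=19, f=5: +19·0.0833333° lon, +5·0.0416667° lat → SW at lon 149.583°, lat -88.7917°.
Cell spans 0.0833333° lon × 0.0416667° lat. NE corner is SW corner plus one full cell.
latitude 88.7500° S, longitude 149.6667° E.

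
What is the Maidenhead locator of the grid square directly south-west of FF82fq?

FF82ep

Longitude subsquare f = 5; −1 → 4 = e.
Latitude subsquare q = 16; −1 → 15 = p.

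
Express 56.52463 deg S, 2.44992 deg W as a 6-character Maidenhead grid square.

Shift to the Maidenhead origin (180°W, 90°S): lon 177.5501, lat 33.4754.
Field: lon ⌊177.5501/20⌋ = 8 → I; lat ⌊33.4754/10⌋ = 3 → D.
Square: lon ⌊17.5501/2⌋ = 8; lat ⌊3.4754/1⌋ = 3.
Subsquare: lon ⌊1.5501/0.0833333⌋ = 18 → s; lat ⌊0.4754/0.0416667⌋ = 11 → l.

ID83sl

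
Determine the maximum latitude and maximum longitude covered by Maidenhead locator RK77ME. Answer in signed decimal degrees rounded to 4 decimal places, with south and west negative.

Field R=17, K=10: +17·20° lon, +10·10° lat → SW at lon 160°, lat 10°.
Square 7, 7: +7·2° lon, +7·1° lat → SW at lon 174°, lat 17°.
Subsquare m=12, e=4: +12·0.0833333° lon, +4·0.0416667° lat → SW at lon 175°, lat 17.1667°.
Cell spans 0.0833333° lon × 0.0416667° lat. NE corner is SW corner plus one full cell.
latitude 17.2083, longitude 175.0833.

17.2083, 175.0833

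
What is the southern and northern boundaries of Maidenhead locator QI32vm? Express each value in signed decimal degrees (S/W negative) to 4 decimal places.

Field Q=16, I=8: +16·20° lon, +8·10° lat → SW at lon 140°, lat -10°.
Square 3, 2: +3·2° lon, +2·1° lat → SW at lon 146°, lat -8°.
Subsquare v=21, m=12: +21·0.0833333° lon, +12·0.0416667° lat → SW at lon 147.75°, lat -7.5°.
Cell spans 0.0833333° lon × 0.0416667° lat.
south -7.5000, north -7.4583.

-7.5000, -7.4583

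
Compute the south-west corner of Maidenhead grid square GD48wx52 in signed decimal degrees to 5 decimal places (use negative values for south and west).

Field G=6, D=3: +6·20° lon, +3·10° lat → SW at lon -60°, lat -60°.
Square 4, 8: +4·2° lon, +8·1° lat → SW at lon -52°, lat -52°.
Subsquare w=22, x=23: +22·0.0833333° lon, +23·0.0416667° lat → SW at lon -50.1667°, lat -51.0417°.
Extended square 5, 2: +5·0.00833333° lon, +2·0.00416667° lat → SW at lon -50.125°, lat -51.0333°.
latitude -51.03333, longitude -50.12500.

-51.03333, -50.12500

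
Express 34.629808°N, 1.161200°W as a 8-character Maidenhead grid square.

Shift to the Maidenhead origin (180°W, 90°S): lon 178.83880, lat 124.62981.
Field (20°×10°, letters A–R): 178.83880/20 → 8 → I, 124.62981/10 → 12 → M; chars IM.
Square (2°×1°, digits 0–9): 18.83880/2 → 9, 4.62981/1 → 4; chars 94.
Subsquare (5′×2.5′, letters a–x): 0.83880/0.0833333 → 10 → k, 0.62981/0.0416667 → 15 → p; chars kp.
Extended square (30″×15″, digits 0–9): 0.00547/0.00833333 → 0, 0.00481/0.00416667 → 1; chars 01.

IM94kp01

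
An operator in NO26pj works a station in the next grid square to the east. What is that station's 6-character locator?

Longitude subsquare p = 15; +1 → 16 = q.
The latitude characters are unchanged.

NO26qj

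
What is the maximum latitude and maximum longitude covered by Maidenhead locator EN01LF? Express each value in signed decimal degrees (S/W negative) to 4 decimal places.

41.2500, -99.0000

Field E=4, N=13: +4·20° lon, +13·10° lat → SW at lon -100°, lat 40°.
Square 0, 1: +0·2° lon, +1·1° lat → SW at lon -100°, lat 41°.
Subsquare l=11, f=5: +11·0.0833333° lon, +5·0.0416667° lat → SW at lon -99.0833°, lat 41.2083°.
Cell spans 0.0833333° lon × 0.0416667° lat. NE corner is SW corner plus one full cell.
latitude 41.2500, longitude -99.0000.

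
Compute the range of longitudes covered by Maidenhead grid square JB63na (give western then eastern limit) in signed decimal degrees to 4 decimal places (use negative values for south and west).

Field J=9, B=1: +9·20° lon, +1·10° lat → SW at lon 0°, lat -80°.
Square 6, 3: +6·2° lon, +3·1° lat → SW at lon 12°, lat -77°.
Subsquare n=13, a=0: +13·0.0833333° lon, +0·0.0416667° lat → SW at lon 13.0833°, lat -77°.
Cell spans 0.0833333° lon × 0.0416667° lat.
west 13.0833, east 13.1667.

13.0833, 13.1667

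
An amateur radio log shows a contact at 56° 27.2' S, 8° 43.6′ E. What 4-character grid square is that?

Offset from 180°W / 90°S: lon 188.73°, lat 33.55°.
Field (20°×10°, letters A–R): lon ⌊188.73/20⌋ = 9 → J; lat ⌊33.55/10⌋ = 3 → D.
Square (2°×1°, digits 0–9): lon ⌊8.73/2⌋ = 4; lat ⌊3.55/1⌋ = 3.

JD43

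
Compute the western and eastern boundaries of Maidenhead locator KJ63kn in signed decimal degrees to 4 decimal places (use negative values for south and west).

32.8333, 32.9167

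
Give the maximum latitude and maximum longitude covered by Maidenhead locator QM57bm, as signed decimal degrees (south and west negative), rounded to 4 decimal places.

37.5417, 150.1667

Field Q=16, M=12: +16·20° lon, +12·10° lat → SW at lon 140°, lat 30°.
Square 5, 7: +5·2° lon, +7·1° lat → SW at lon 150°, lat 37°.
Subsquare b=1, m=12: +1·0.0833333° lon, +12·0.0416667° lat → SW at lon 150.083°, lat 37.5°.
Cell spans 0.0833333° lon × 0.0416667° lat. NE corner is SW corner plus one full cell.
latitude 37.5417, longitude 150.1667.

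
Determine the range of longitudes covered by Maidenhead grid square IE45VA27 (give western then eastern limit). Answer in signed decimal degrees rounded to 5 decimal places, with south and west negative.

Field I=8, E=4: +8·20° lon, +4·10° lat → SW at lon -20°, lat -50°.
Square 4, 5: +4·2° lon, +5·1° lat → SW at lon -12°, lat -45°.
Subsquare v=21, a=0: +21·0.0833333° lon, +0·0.0416667° lat → SW at lon -10.25°, lat -45°.
Extended square 2, 7: +2·0.00833333° lon, +7·0.00416667° lat → SW at lon -10.2333°, lat -44.9708°.
Cell spans 0.00833333° lon × 0.00416667° lat.
west -10.23333, east -10.22500.

-10.23333, -10.22500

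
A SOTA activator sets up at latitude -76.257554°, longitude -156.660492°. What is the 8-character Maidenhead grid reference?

BB13qr08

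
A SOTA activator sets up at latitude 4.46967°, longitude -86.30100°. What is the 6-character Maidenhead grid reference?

Shift to the Maidenhead origin (180°W, 90°S): lon 93.6990, lat 94.4697.
Field: 93.6990/20 → 4 → E, 94.4697/10 → 9 → J; chars EJ.
Square: 13.6990/2 → 6, 4.4697/1 → 4; chars 64.
Subsquare: 1.6990/0.0833333 → 20 → u, 0.4697/0.0416667 → 11 → l; chars ul.

EJ64ul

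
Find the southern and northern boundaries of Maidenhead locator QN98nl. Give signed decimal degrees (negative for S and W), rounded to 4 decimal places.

48.4583, 48.5000

Field Q=16, N=13: +16·20° lon, +13·10° lat → SW at lon 140°, lat 40°.
Square 9, 8: +9·2° lon, +8·1° lat → SW at lon 158°, lat 48°.
Subsquare n=13, l=11: +13·0.0833333° lon, +11·0.0416667° lat → SW at lon 159.083°, lat 48.4583°.
Cell spans 0.0833333° lon × 0.0416667° lat.
south 48.4583, north 48.5000.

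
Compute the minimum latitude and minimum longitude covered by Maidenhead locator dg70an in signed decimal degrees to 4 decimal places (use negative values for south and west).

-29.4583, -106.0000

Field D=3, G=6: +3·20° lon, +6·10° lat → SW at lon -120°, lat -30°.
Square 7, 0: +7·2° lon, +0·1° lat → SW at lon -106°, lat -30°.
Subsquare a=0, n=13: +0·0.0833333° lon, +13·0.0416667° lat → SW at lon -106°, lat -29.4583°.
latitude -29.4583, longitude -106.0000.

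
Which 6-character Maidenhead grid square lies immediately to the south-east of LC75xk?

LC85aj

Longitude subsquare x = 23; +1 → 24, wraps to 0 = a, carry into square.
Longitude square 7; +1 → 8.
Latitude subsquare k = 10; −1 → 9 = j.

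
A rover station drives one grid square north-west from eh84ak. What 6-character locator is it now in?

Longitude subsquare a = 0; −1 → -1, wraps to 23 = x, carry into square.
Longitude square 8; −1 → 7.
Latitude subsquare k = 10; +1 → 11 = l.

EH74xl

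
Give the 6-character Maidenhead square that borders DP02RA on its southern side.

DP01rx

Latitude subsquare a = 0; −1 → -1, wraps to 23 = x, carry into square.
Latitude square 2; −1 → 1.
The longitude characters are unchanged.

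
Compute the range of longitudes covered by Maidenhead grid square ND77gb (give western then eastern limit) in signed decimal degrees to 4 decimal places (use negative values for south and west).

Field N=13, D=3: +13·20° lon, +3·10° lat → SW at lon 80°, lat -60°.
Square 7, 7: +7·2° lon, +7·1° lat → SW at lon 94°, lat -53°.
Subsquare g=6, b=1: +6·0.0833333° lon, +1·0.0416667° lat → SW at lon 94.5°, lat -52.9583°.
Cell spans 0.0833333° lon × 0.0416667° lat.
west 94.5000, east 94.5833.

94.5000, 94.5833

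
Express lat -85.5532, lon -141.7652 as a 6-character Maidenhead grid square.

Offset from 180°W / 90°S: lon 38.2348°, lat 4.4468°.
Field: lon ⌊38.2348/20⌋ = 1 → B; lat ⌊4.4468/10⌋ = 0 → A.
Square: lon ⌊18.2348/2⌋ = 9; lat ⌊4.4468/1⌋ = 4.
Subsquare: lon ⌊0.2348/0.0833333⌋ = 2 → c; lat ⌊0.4468/0.0416667⌋ = 10 → k.

BA94ck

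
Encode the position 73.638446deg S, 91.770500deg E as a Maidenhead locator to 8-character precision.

Offset from 180°W / 90°S: lon 271.77050°, lat 16.36155°.
Field (20°×10°, letters A–R): lon ⌊271.77050/20⌋ = 13 → N; lat ⌊16.36155/10⌋ = 1 → B.
Square (2°×1°, digits 0–9): lon ⌊11.77050/2⌋ = 5; lat ⌊6.36155/1⌋ = 6.
Subsquare (5′×2.5′, letters a–x): lon ⌊1.77050/0.0833333⌋ = 21 → v; lat ⌊0.36155/0.0416667⌋ = 8 → i.
Extended square (30″×15″, digits 0–9): lon ⌊0.02050/0.00833333⌋ = 2; lat ⌊0.02822/0.00416667⌋ = 6.

NB56vi26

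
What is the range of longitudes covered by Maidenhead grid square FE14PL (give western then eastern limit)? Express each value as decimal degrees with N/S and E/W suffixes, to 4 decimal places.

76.7500° W, 76.6667° W

Field F=5, E=4: +5·20° lon, +4·10° lat → SW at lon -80°, lat -50°.
Square 1, 4: +1·2° lon, +4·1° lat → SW at lon -78°, lat -46°.
Subsquare p=15, l=11: +15·0.0833333° lon, +11·0.0416667° lat → SW at lon -76.75°, lat -45.5417°.
Cell spans 0.0833333° lon × 0.0416667° lat.
west 76.7500° W, east 76.6667° W.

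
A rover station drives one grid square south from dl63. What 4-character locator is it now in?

DL62

Latitude square 3; −1 → 2.
The longitude characters are unchanged.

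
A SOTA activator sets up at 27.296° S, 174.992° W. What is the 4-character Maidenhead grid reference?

Offset from 180°W / 90°S: lon 5.01°, lat 62.70°.
Field: 5.01/20 → 0 → A, 62.70/10 → 6 → G; chars AG.
Square: 5.01/2 → 2, 2.70/1 → 2; chars 22.

AG22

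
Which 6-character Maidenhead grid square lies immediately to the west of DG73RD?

DG73qd

Longitude subsquare r = 17; −1 → 16 = q.
The latitude characters are unchanged.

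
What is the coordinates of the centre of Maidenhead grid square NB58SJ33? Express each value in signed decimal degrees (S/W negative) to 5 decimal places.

-71.61042, 91.52917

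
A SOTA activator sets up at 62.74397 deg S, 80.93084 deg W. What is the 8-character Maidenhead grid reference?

Shift to the Maidenhead origin (180°W, 90°S): lon 99.06916, lat 27.25603.
Field (20°×10°, letters A–R): lon ⌊99.06916/20⌋ = 4 → E; lat ⌊27.25603/10⌋ = 2 → C.
Square (2°×1°, digits 0–9): lon ⌊19.06916/2⌋ = 9; lat ⌊7.25603/1⌋ = 7.
Subsquare (5′×2.5′, letters a–x): lon ⌊1.06916/0.0833333⌋ = 12 → m; lat ⌊0.25603/0.0416667⌋ = 6 → g.
Extended square (30″×15″, digits 0–9): lon ⌊0.06916/0.00833333⌋ = 8; lat ⌊0.00603/0.00416667⌋ = 1.

EC97mg81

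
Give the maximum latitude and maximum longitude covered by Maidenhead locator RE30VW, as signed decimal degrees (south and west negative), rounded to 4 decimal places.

-49.0417, 167.8333

Field R=17, E=4: +17·20° lon, +4·10° lat → SW at lon 160°, lat -50°.
Square 3, 0: +3·2° lon, +0·1° lat → SW at lon 166°, lat -50°.
Subsquare v=21, w=22: +21·0.0833333° lon, +22·0.0416667° lat → SW at lon 167.75°, lat -49.0833°.
Cell spans 0.0833333° lon × 0.0416667° lat. NE corner is SW corner plus one full cell.
latitude -49.0417, longitude 167.8333.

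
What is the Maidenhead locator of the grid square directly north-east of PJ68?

PJ79

Longitude square 6; +1 → 7.
Latitude square 8; +1 → 9.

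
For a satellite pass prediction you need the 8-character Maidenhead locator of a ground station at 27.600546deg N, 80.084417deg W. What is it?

EL97wo94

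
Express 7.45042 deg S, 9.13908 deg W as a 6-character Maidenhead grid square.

II52kn

Add 180° to longitude and 90° to latitude: 170.8609, 82.5496.
Field (20°×10°, letters A–R): lon ⌊170.8609/20⌋ = 8 → I; lat ⌊82.5496/10⌋ = 8 → I.
Square (2°×1°, digits 0–9): lon ⌊10.8609/2⌋ = 5; lat ⌊2.5496/1⌋ = 2.
Subsquare (5′×2.5′, letters a–x): lon ⌊0.8609/0.0833333⌋ = 10 → k; lat ⌊0.5496/0.0416667⌋ = 13 → n.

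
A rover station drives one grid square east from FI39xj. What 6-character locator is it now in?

Longitude subsquare x = 23; +1 → 24, wraps to 0 = a, carry into square.
Longitude square 3; +1 → 4.
The latitude characters are unchanged.

FI49aj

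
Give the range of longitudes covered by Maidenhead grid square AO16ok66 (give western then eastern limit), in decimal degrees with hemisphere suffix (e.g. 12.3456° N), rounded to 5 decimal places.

176.78333° W, 176.77500° W

Field A=0, O=14: +0·20° lon, +14·10° lat → SW at lon -180°, lat 50°.
Square 1, 6: +1·2° lon, +6·1° lat → SW at lon -178°, lat 56°.
Subsquare o=14, k=10: +14·0.0833333° lon, +10·0.0416667° lat → SW at lon -176.833°, lat 56.4167°.
Extended square 6, 6: +6·0.00833333° lon, +6·0.00416667° lat → SW at lon -176.783°, lat 56.4417°.
Cell spans 0.00833333° lon × 0.00416667° lat.
west 176.78333° W, east 176.77500° W.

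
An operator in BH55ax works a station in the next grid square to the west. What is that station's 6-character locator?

Longitude subsquare a = 0; −1 → -1, wraps to 23 = x, carry into square.
Longitude square 5; −1 → 4.
The latitude characters are unchanged.

BH45xx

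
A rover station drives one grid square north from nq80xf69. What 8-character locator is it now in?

NQ80xg60

Latitude extended square 9; +1 → 10, wraps to 0, carry into subsquare.
Latitude subsquare f = 5; +1 → 6 = g.
The longitude characters are unchanged.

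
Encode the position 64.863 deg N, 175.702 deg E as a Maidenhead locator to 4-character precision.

RP74

Offset from 180°W / 90°S: lon 355.70°, lat 154.86°.
Field: lon ⌊355.70/20⌋ = 17 → R; lat ⌊154.86/10⌋ = 15 → P.
Square: lon ⌊15.70/2⌋ = 7; lat ⌊4.86/1⌋ = 4.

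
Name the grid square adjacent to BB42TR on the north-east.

BB42us

Longitude subsquare t = 19; +1 → 20 = u.
Latitude subsquare r = 17; +1 → 18 = s.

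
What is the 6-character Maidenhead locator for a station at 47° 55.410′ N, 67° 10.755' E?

MN37ow

Add 180° to longitude and 90° to latitude: 247.1792, 137.9235.
Field (20°×10°, letters A–R): 247.1792/20 → 12 → M, 137.9235/10 → 13 → N; chars MN.
Square (2°×1°, digits 0–9): 7.1792/2 → 3, 7.9235/1 → 7; chars 37.
Subsquare (5′×2.5′, letters a–x): 1.1792/0.0833333 → 14 → o, 0.9235/0.0416667 → 22 → w; chars ow.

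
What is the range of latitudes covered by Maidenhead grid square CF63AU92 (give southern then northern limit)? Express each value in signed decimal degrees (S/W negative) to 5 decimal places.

Field C=2, F=5: +2·20° lon, +5·10° lat → SW at lon -140°, lat -40°.
Square 6, 3: +6·2° lon, +3·1° lat → SW at lon -128°, lat -37°.
Subsquare a=0, u=20: +0·0.0833333° lon, +20·0.0416667° lat → SW at lon -128°, lat -36.1667°.
Extended square 9, 2: +9·0.00833333° lon, +2·0.00416667° lat → SW at lon -127.925°, lat -36.1583°.
Cell spans 0.00833333° lon × 0.00416667° lat.
south -36.15833, north -36.15417.

-36.15833, -36.15417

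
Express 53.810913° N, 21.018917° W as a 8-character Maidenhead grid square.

Add 180° to longitude and 90° to latitude: 158.98108, 143.81091.
Field: lon ⌊158.98108/20⌋ = 7 → H; lat ⌊143.81091/10⌋ = 14 → O.
Square: lon ⌊18.98108/2⌋ = 9; lat ⌊3.81091/1⌋ = 3.
Subsquare: lon ⌊0.98108/0.0833333⌋ = 11 → l; lat ⌊0.81091/0.0416667⌋ = 19 → t.
Extended square: lon ⌊0.06442/0.00833333⌋ = 7; lat ⌊0.01925/0.00416667⌋ = 4.

HO93lt74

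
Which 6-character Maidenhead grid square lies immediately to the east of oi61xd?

OI71ad

Longitude subsquare x = 23; +1 → 24, wraps to 0 = a, carry into square.
Longitude square 6; +1 → 7.
The latitude characters are unchanged.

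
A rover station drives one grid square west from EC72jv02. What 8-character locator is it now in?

EC72iv92

Longitude extended square 0; −1 → -1, wraps to 9, carry into subsquare.
Longitude subsquare j = 9; −1 → 8 = i.
The latitude characters are unchanged.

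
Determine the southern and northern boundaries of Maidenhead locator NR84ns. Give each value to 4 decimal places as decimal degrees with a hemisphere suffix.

84.7500° N, 84.7917° N

Field N=13, R=17: +13·20° lon, +17·10° lat → SW at lon 80°, lat 80°.
Square 8, 4: +8·2° lon, +4·1° lat → SW at lon 96°, lat 84°.
Subsquare n=13, s=18: +13·0.0833333° lon, +18·0.0416667° lat → SW at lon 97.0833°, lat 84.75°.
Cell spans 0.0833333° lon × 0.0416667° lat.
south 84.7500° N, north 84.7917° N.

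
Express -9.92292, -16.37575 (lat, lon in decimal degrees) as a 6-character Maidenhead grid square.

Add 180° to longitude and 90° to latitude: 163.6242, 80.0771.
Field: 163.6242/20 → 8 → I, 80.0771/10 → 8 → I; chars II.
Square: 3.6242/2 → 1, 0.0771/1 → 0; chars 10.
Subsquare: 1.6242/0.0833333 → 19 → t, 0.0771/0.0416667 → 1 → b; chars tb.

II10tb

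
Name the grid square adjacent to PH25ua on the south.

PH24ux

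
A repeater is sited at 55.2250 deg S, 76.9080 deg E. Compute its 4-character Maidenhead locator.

MD84

Shift to the Maidenhead origin (180°W, 90°S): lon 256.91, lat 34.77.
Field: 256.91/20 → 12 → M, 34.77/10 → 3 → D; chars MD.
Square: 16.91/2 → 8, 4.77/1 → 4; chars 84.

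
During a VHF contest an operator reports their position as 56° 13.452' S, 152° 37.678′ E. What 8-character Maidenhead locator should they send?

Offset from 180°W / 90°S: lon 332.62797°, lat 33.77580°.
Field (20°×10°, letters A–R): lon ⌊332.62797/20⌋ = 16 → Q; lat ⌊33.77580/10⌋ = 3 → D.
Square (2°×1°, digits 0–9): lon ⌊12.62797/2⌋ = 6; lat ⌊3.77580/1⌋ = 3.
Subsquare (5′×2.5′, letters a–x): lon ⌊0.62797/0.0833333⌋ = 7 → h; lat ⌊0.77580/0.0416667⌋ = 18 → s.
Extended square (30″×15″, digits 0–9): lon ⌊0.04463/0.00833333⌋ = 5; lat ⌊0.02580/0.00416667⌋ = 6.

QD63hs56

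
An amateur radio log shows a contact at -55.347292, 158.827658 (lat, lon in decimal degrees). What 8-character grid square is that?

Offset from 180°W / 90°S: lon 338.82766°, lat 34.65271°.
Field: 338.82766/20 → 16 → Q, 34.65271/10 → 3 → D; chars QD.
Square: 18.82766/2 → 9, 4.65271/1 → 4; chars 94.
Subsquare: 0.82766/0.0833333 → 9 → j, 0.65271/0.0416667 → 15 → p; chars jp.
Extended square: 0.07766/0.00833333 → 9, 0.02771/0.00416667 → 6; chars 96.

QD94jp96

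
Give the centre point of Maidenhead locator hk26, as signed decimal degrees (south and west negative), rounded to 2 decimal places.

Field H=7, K=10: +7·20° lon, +10·10° lat → SW at lon -40°, lat 10°.
Square 2, 6: +2·2° lon, +6·1° lat → SW at lon -36°, lat 16°.
Cell spans 2° lon × 1° lat. Centre is SW corner plus half of each.
latitude 16.50, longitude -35.00.

16.50, -35.00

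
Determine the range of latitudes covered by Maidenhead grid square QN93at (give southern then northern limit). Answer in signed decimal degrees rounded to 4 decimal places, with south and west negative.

Field Q=16, N=13: +16·20° lon, +13·10° lat → SW at lon 140°, lat 40°.
Square 9, 3: +9·2° lon, +3·1° lat → SW at lon 158°, lat 43°.
Subsquare a=0, t=19: +0·0.0833333° lon, +19·0.0416667° lat → SW at lon 158°, lat 43.7917°.
Cell spans 0.0833333° lon × 0.0416667° lat.
south 43.7917, north 43.8333.

43.7917, 43.8333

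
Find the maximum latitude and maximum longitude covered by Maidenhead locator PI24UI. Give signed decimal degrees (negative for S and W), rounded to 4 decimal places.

Field P=15, I=8: +15·20° lon, +8·10° lat → SW at lon 120°, lat -10°.
Square 2, 4: +2·2° lon, +4·1° lat → SW at lon 124°, lat -6°.
Subsquare u=20, i=8: +20·0.0833333° lon, +8·0.0416667° lat → SW at lon 125.667°, lat -5.66667°.
Cell spans 0.0833333° lon × 0.0416667° lat. NE corner is SW corner plus one full cell.
latitude -5.6250, longitude 125.7500.

-5.6250, 125.7500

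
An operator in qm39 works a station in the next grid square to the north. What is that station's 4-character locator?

QN30

Latitude square 9; +1 → 10, wraps to 0, carry into field.
Latitude field M = 12; +1 → 13 = N.
The longitude characters are unchanged.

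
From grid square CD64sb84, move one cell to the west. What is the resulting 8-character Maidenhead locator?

CD64sb74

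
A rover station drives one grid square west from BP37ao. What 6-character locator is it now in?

BP27xo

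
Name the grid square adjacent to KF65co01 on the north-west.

Longitude extended square 0; −1 → -1, wraps to 9, carry into subsquare.
Longitude subsquare c = 2; −1 → 1 = b.
Latitude extended square 1; +1 → 2.

KF65bo92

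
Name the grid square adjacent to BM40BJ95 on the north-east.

BM40cj06

Longitude extended square 9; +1 → 10, wraps to 0, carry into subsquare.
Longitude subsquare b = 1; +1 → 2 = c.
Latitude extended square 5; +1 → 6.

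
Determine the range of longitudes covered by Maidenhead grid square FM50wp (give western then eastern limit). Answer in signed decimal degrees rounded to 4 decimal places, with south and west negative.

Field F=5, M=12: +5·20° lon, +12·10° lat → SW at lon -80°, lat 30°.
Square 5, 0: +5·2° lon, +0·1° lat → SW at lon -70°, lat 30°.
Subsquare w=22, p=15: +22·0.0833333° lon, +15·0.0416667° lat → SW at lon -68.1667°, lat 30.625°.
Cell spans 0.0833333° lon × 0.0416667° lat.
west -68.1667, east -68.0833.

-68.1667, -68.0833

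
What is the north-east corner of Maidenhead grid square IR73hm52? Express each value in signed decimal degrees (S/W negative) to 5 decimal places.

Field I=8, R=17: +8·20° lon, +17·10° lat → SW at lon -20°, lat 80°.
Square 7, 3: +7·2° lon, +3·1° lat → SW at lon -6°, lat 83°.
Subsquare h=7, m=12: +7·0.0833333° lon, +12·0.0416667° lat → SW at lon -5.41667°, lat 83.5°.
Extended square 5, 2: +5·0.00833333° lon, +2·0.00416667° lat → SW at lon -5.375°, lat 83.5083°.
Cell spans 0.00833333° lon × 0.00416667° lat. NE corner is SW corner plus one full cell.
latitude 83.51250, longitude -5.36667.

83.51250, -5.36667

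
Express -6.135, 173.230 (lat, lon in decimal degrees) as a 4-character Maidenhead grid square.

RI63

Shift to the Maidenhead origin (180°W, 90°S): lon 353.23, lat 83.86.
Field: lon ⌊353.23/20⌋ = 17 → R; lat ⌊83.86/10⌋ = 8 → I.
Square: lon ⌊13.23/2⌋ = 6; lat ⌊3.86/1⌋ = 3.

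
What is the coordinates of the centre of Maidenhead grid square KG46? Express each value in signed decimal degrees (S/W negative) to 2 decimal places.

-23.50, 29.00

Field K=10, G=6: +10·20° lon, +6·10° lat → SW at lon 20°, lat -30°.
Square 4, 6: +4·2° lon, +6·1° lat → SW at lon 28°, lat -24°.
Cell spans 2° lon × 1° lat. Centre is SW corner plus half of each.
latitude -23.50, longitude 29.00.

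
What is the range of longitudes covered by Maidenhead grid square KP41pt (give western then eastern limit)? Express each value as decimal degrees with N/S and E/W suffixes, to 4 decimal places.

29.2500° E, 29.3333° E

Field K=10, P=15: +10·20° lon, +15·10° lat → SW at lon 20°, lat 60°.
Square 4, 1: +4·2° lon, +1·1° lat → SW at lon 28°, lat 61°.
Subsquare p=15, t=19: +15·0.0833333° lon, +19·0.0416667° lat → SW at lon 29.25°, lat 61.7917°.
Cell spans 0.0833333° lon × 0.0416667° lat.
west 29.2500° E, east 29.3333° E.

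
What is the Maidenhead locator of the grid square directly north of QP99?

Latitude square 9; +1 → 10, wraps to 0, carry into field.
Latitude field P = 15; +1 → 16 = Q.
The longitude characters are unchanged.

QQ90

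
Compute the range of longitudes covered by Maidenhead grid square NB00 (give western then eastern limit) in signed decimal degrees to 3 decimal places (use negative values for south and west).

Field N=13, B=1: +13·20° lon, +1·10° lat → SW at lon 80°, lat -80°.
Square 0, 0: +0·2° lon, +0·1° lat → SW at lon 80°, lat -80°.
Cell spans 2° lon × 1° lat.
west 80.000, east 82.000.

80.000, 82.000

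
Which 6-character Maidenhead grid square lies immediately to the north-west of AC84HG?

Longitude subsquare h = 7; −1 → 6 = g.
Latitude subsquare g = 6; +1 → 7 = h.

AC84gh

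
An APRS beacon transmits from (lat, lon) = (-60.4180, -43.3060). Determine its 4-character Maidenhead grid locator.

GC89

Add 180° to longitude and 90° to latitude: 136.69, 29.58.
Field: lon ⌊136.69/20⌋ = 6 → G; lat ⌊29.58/10⌋ = 2 → C.
Square: lon ⌊16.69/2⌋ = 8; lat ⌊9.58/1⌋ = 9.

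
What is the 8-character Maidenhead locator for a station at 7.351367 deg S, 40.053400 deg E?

LI02ap65

Offset from 180°W / 90°S: lon 220.05340°, lat 82.64863°.
Field: lon ⌊220.05340/20⌋ = 11 → L; lat ⌊82.64863/10⌋ = 8 → I.
Square: lon ⌊0.05340/2⌋ = 0; lat ⌊2.64863/1⌋ = 2.
Subsquare: lon ⌊0.05340/0.0833333⌋ = 0 → a; lat ⌊0.64863/0.0416667⌋ = 15 → p.
Extended square: lon ⌊0.05340/0.00833333⌋ = 6; lat ⌊0.02363/0.00416667⌋ = 5.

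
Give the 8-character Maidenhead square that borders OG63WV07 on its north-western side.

Longitude extended square 0; −1 → -1, wraps to 9, carry into subsquare.
Longitude subsquare w = 22; −1 → 21 = v.
Latitude extended square 7; +1 → 8.

OG63vv98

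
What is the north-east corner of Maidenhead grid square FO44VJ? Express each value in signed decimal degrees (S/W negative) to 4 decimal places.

54.4167, -70.1667

Field F=5, O=14: +5·20° lon, +14·10° lat → SW at lon -80°, lat 50°.
Square 4, 4: +4·2° lon, +4·1° lat → SW at lon -72°, lat 54°.
Subsquare v=21, j=9: +21·0.0833333° lon, +9·0.0416667° lat → SW at lon -70.25°, lat 54.375°.
Cell spans 0.0833333° lon × 0.0416667° lat. NE corner is SW corner plus one full cell.
latitude 54.4167, longitude -70.1667.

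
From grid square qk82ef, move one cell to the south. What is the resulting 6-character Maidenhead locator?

QK82ee

Latitude subsquare f = 5; −1 → 4 = e.
The longitude characters are unchanged.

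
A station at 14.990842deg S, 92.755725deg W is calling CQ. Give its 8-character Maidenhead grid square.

EH35oa92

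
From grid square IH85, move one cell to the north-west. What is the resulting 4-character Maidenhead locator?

Longitude square 8; −1 → 7.
Latitude square 5; +1 → 6.

IH76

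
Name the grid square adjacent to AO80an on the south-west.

AO70xm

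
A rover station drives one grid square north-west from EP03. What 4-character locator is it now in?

DP94

Longitude square 0; −1 → -1, wraps to 9, carry into field.
Longitude field E = 4; −1 → 3 = D.
Latitude square 3; +1 → 4.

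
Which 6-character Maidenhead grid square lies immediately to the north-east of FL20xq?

Longitude subsquare x = 23; +1 → 24, wraps to 0 = a, carry into square.
Longitude square 2; +1 → 3.
Latitude subsquare q = 16; +1 → 17 = r.

FL30ar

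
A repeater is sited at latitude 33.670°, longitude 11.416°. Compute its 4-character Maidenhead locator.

JM53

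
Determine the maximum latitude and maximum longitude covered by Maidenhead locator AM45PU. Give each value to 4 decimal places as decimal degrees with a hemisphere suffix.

Field A=0, M=12: +0·20° lon, +12·10° lat → SW at lon -180°, lat 30°.
Square 4, 5: +4·2° lon, +5·1° lat → SW at lon -172°, lat 35°.
Subsquare p=15, u=20: +15·0.0833333° lon, +20·0.0416667° lat → SW at lon -170.75°, lat 35.8333°.
Cell spans 0.0833333° lon × 0.0416667° lat. NE corner is SW corner plus one full cell.
latitude 35.8750° N, longitude 170.6667° W.

35.8750° N, 170.6667° W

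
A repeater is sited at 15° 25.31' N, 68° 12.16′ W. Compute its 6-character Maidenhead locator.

FK55vk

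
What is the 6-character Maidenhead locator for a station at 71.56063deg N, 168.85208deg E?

RQ41kn

Offset from 180°W / 90°S: lon 348.8521°, lat 161.5606°.
Field: lon ⌊348.8521/20⌋ = 17 → R; lat ⌊161.5606/10⌋ = 16 → Q.
Square: lon ⌊8.8521/2⌋ = 4; lat ⌊1.5606/1⌋ = 1.
Subsquare: lon ⌊0.8521/0.0833333⌋ = 10 → k; lat ⌊0.5606/0.0416667⌋ = 13 → n.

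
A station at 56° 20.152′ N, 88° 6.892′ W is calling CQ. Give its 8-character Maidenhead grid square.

EO56wi60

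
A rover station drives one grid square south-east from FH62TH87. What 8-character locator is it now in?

FH62th96

Longitude extended square 8; +1 → 9.
Latitude extended square 7; −1 → 6.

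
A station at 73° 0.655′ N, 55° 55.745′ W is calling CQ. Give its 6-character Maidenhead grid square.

GQ23aa

Add 180° to longitude and 90° to latitude: 124.0709, 163.0109.
Field (20°×10°, letters A–R): 124.0709/20 → 6 → G, 163.0109/10 → 16 → Q; chars GQ.
Square (2°×1°, digits 0–9): 4.0709/2 → 2, 3.0109/1 → 3; chars 23.
Subsquare (5′×2.5′, letters a–x): 0.0709/0.0833333 → 0 → a, 0.0109/0.0416667 → 0 → a; chars aa.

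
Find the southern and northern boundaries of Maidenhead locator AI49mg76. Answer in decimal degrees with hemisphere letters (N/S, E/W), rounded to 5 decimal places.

0.72500° S, 0.72083° S

Field A=0, I=8: +0·20° lon, +8·10° lat → SW at lon -180°, lat -10°.
Square 4, 9: +4·2° lon, +9·1° lat → SW at lon -172°, lat -1°.
Subsquare m=12, g=6: +12·0.0833333° lon, +6·0.0416667° lat → SW at lon -171°, lat -0.75°.
Extended square 7, 6: +7·0.00833333° lon, +6·0.00416667° lat → SW at lon -170.942°, lat -0.725°.
Cell spans 0.00833333° lon × 0.00416667° lat.
south 0.72500° S, north 0.72083° S.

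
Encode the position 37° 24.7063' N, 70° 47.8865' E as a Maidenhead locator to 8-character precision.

MM57jj58

Offset from 180°W / 90°S: lon 250.79811°, lat 127.41177°.
Field: 250.79811/20 → 12 → M, 127.41177/10 → 12 → M; chars MM.
Square: 10.79811/2 → 5, 7.41177/1 → 7; chars 57.
Subsquare: 0.79811/0.0833333 → 9 → j, 0.41177/0.0416667 → 9 → j; chars jj.
Extended square: 0.04811/0.00833333 → 5, 0.03677/0.00416667 → 8; chars 58.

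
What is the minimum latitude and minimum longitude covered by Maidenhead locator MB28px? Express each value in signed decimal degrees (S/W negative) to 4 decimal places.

Field M=12, B=1: +12·20° lon, +1·10° lat → SW at lon 60°, lat -80°.
Square 2, 8: +2·2° lon, +8·1° lat → SW at lon 64°, lat -72°.
Subsquare p=15, x=23: +15·0.0833333° lon, +23·0.0416667° lat → SW at lon 65.25°, lat -71.0417°.
latitude -71.0417, longitude 65.2500.

-71.0417, 65.2500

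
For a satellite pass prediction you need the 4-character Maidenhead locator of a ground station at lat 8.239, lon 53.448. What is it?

Add 180° to longitude and 90° to latitude: 233.45, 98.24.
Field: lon ⌊233.45/20⌋ = 11 → L; lat ⌊98.24/10⌋ = 9 → J.
Square: lon ⌊13.45/2⌋ = 6; lat ⌊8.24/1⌋ = 8.

LJ68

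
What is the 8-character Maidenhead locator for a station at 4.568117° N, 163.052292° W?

AJ84ln36

Shift to the Maidenhead origin (180°W, 90°S): lon 16.94771, lat 94.56812.
Field: 16.94771/20 → 0 → A, 94.56812/10 → 9 → J; chars AJ.
Square: 16.94771/2 → 8, 4.56812/1 → 4; chars 84.
Subsquare: 0.94771/0.0833333 → 11 → l, 0.56812/0.0416667 → 13 → n; chars ln.
Extended square: 0.03104/0.00833333 → 3, 0.02645/0.00416667 → 6; chars 36.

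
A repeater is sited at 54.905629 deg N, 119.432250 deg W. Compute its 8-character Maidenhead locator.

Offset from 180°W / 90°S: lon 60.56775°, lat 144.90563°.
Field: 60.56775/20 → 3 → D, 144.90563/10 → 14 → O; chars DO.
Square: 0.56775/2 → 0, 4.90563/1 → 4; chars 04.
Subsquare: 0.56775/0.0833333 → 6 → g, 0.90563/0.0416667 → 21 → v; chars gv.
Extended square: 0.06775/0.00833333 → 8, 0.03063/0.00416667 → 7; chars 87.

DO04gv87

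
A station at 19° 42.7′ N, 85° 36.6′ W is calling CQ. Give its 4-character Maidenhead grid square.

Add 180° to longitude and 90° to latitude: 94.39, 109.71.
Field: lon ⌊94.39/20⌋ = 4 → E; lat ⌊109.71/10⌋ = 10 → K.
Square: lon ⌊14.39/2⌋ = 7; lat ⌊9.71/1⌋ = 9.

EK79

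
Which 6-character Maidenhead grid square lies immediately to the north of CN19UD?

CN19ue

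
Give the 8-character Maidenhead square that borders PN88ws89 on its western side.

PN88ws79

Longitude extended square 8; −1 → 7.
The latitude characters are unchanged.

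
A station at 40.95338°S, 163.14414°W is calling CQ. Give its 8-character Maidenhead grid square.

Offset from 180°W / 90°S: lon 16.85586°, lat 49.04662°.
Field: 16.85586/20 → 0 → A, 49.04662/10 → 4 → E; chars AE.
Square: 16.85586/2 → 8, 9.04662/1 → 9; chars 89.
Subsquare: 0.85586/0.0833333 → 10 → k, 0.04662/0.0416667 → 1 → b; chars kb.
Extended square: 0.02253/0.00833333 → 2, 0.00495/0.00416667 → 1; chars 21.

AE89kb21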